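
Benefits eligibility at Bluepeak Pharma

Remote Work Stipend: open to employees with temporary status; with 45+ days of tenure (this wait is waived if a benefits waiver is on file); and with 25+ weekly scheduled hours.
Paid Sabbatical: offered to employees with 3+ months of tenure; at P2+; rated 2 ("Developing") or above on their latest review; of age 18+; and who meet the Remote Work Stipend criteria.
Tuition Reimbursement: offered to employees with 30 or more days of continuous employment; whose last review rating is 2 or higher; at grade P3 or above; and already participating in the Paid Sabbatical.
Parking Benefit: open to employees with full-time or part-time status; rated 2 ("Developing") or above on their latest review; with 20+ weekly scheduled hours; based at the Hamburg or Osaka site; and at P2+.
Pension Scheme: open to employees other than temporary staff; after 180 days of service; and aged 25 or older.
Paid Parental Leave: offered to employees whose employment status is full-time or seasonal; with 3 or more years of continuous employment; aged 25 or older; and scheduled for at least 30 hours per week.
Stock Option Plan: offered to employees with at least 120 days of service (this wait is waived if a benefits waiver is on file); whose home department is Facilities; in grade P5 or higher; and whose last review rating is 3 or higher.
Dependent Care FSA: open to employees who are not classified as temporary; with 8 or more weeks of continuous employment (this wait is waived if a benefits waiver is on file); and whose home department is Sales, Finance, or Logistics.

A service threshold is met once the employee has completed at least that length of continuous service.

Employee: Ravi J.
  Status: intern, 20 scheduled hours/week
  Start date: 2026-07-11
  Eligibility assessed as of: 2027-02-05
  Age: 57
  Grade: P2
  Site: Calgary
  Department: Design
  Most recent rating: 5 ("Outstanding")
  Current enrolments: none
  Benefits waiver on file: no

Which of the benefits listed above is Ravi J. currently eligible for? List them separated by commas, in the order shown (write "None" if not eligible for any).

Pension Scheme

Service from 2026-07-11 to 2027-02-05: 209 days.
Remote Work Stipend — status intern ✗ (requires temporary) → not eligible.
Paid Sabbatical — service 209 days ≥ 3 months (≈90 days) ✓; grade P2 ≥ P2 ✓; rating 5 ≥ 2 ✓; age 57 ≥ 18 ✓; not eligible for Remote Work Stipend ✗ → not eligible.
Tuition Reimbursement — service 209 days ≥ 30 days ✓; rating 5 ≥ 2 ✓; grade P2 < P3 ✗ → not eligible.
Parking Benefit — status intern ✗ (requires full-time or part-time) → not eligible.
Pension Scheme — status intern ✓ (not excluded); service 209 days ≥ 180 days ✓; age 57 ≥ 25 ✓ → eligible.
Paid Parental Leave — status intern ✗ (requires full-time or seasonal) → not eligible.
Stock Option Plan — no waiver, service 209 days ≥ 120 days ✓; dept Design ✗ → not eligible.
Dependent Care FSA — status intern ✓ (not excluded); no waiver, service 209 days ≥ 8 weeks (≈56 days) ✓; dept Design ✗ → not eligible.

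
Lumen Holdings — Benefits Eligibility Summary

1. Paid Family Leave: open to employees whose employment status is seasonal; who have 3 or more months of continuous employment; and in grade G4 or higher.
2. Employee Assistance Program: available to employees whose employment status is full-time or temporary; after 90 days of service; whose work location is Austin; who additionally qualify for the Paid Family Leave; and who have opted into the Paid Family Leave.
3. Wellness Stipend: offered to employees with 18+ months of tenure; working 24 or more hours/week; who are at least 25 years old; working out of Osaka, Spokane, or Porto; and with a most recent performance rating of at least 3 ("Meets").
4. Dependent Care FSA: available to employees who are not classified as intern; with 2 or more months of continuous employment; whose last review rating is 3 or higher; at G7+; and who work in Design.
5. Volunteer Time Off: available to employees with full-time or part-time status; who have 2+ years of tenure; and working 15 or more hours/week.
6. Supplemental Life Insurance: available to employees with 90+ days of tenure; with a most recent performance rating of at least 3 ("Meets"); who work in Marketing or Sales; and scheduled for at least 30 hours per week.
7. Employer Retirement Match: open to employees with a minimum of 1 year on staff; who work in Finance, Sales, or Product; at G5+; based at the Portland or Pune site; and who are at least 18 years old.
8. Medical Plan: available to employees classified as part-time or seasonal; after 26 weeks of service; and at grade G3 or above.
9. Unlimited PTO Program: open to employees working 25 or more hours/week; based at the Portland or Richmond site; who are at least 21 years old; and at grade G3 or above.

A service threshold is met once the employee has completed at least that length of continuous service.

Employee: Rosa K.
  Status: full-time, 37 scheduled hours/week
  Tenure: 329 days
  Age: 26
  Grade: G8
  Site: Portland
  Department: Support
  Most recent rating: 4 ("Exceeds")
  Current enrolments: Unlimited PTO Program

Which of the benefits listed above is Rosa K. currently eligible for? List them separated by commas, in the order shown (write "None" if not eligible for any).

Paid Family Leave — status full-time ✗ (requires seasonal) → not eligible.
Employee Assistance Program — status full-time ✓; service 329 days ≥ 90 days ✓; site Portland ✗ (not Austin) → not eligible.
Wellness Stipend — service 329 days < 18 months (≈540 days) ✗ → not eligible.
Dependent Care FSA — status full-time ✓ (not excluded); service 329 days ≥ 2 months (≈60 days) ✓; rating 4 ≥ 3 ✓; grade G8 ≥ G7 ✓; dept Support ✗ → not eligible.
Volunteer Time Off — status full-time ✓; service 329 days < 2 years (≈730 days) ✗ → not eligible.
Supplemental Life Insurance — service 329 days ≥ 90 days ✓; rating 4 ≥ 3 ✓; dept Support ✗ → not eligible.
Employer Retirement Match — service 329 days < 1 year (≈365 days) ✗ → not eligible.
Medical Plan — status full-time ✗ (requires part-time or seasonal) → not eligible.
Unlimited PTO Program — 37 hrs/wk ≥ 25 ✓; site Portland ✓; age 26 ≥ 21 ✓; grade G8 ≥ G3 ✓ → eligible.

Unlimited PTO Program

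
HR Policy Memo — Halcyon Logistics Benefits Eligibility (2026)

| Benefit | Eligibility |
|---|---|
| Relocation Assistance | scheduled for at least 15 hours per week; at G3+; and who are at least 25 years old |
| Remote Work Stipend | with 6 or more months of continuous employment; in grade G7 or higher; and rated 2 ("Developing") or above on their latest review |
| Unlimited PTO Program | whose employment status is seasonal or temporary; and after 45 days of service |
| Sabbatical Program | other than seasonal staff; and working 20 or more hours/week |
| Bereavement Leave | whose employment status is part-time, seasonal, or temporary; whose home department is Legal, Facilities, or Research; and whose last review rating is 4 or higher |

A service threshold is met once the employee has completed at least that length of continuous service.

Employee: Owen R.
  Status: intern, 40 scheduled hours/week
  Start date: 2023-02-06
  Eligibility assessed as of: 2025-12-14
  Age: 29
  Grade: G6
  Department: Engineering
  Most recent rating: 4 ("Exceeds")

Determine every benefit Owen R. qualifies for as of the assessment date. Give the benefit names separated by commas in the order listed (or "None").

Relocation Assistance, Sabbatical Program

Service from 2023-02-06 to 2025-12-14: 1042 days.
Relocation Assistance — 40 hrs/wk ≥ 15 ✓; grade G6 ≥ G3 ✓; age 29 ≥ 25 ✓ → eligible.
Remote Work Stipend — service 1042 days ≥ 6 months (≈180 days) ✓; grade G6 < G7 ✗ → not eligible.
Unlimited PTO Program — status intern ✗ (requires seasonal or temporary) → not eligible.
Sabbatical Program — status intern ✓ (not excluded); 40 hrs/wk ≥ 20 ✓ → eligible.
Bereavement Leave — status intern ✗ (requires part-time, seasonal, or temporary) → not eligible.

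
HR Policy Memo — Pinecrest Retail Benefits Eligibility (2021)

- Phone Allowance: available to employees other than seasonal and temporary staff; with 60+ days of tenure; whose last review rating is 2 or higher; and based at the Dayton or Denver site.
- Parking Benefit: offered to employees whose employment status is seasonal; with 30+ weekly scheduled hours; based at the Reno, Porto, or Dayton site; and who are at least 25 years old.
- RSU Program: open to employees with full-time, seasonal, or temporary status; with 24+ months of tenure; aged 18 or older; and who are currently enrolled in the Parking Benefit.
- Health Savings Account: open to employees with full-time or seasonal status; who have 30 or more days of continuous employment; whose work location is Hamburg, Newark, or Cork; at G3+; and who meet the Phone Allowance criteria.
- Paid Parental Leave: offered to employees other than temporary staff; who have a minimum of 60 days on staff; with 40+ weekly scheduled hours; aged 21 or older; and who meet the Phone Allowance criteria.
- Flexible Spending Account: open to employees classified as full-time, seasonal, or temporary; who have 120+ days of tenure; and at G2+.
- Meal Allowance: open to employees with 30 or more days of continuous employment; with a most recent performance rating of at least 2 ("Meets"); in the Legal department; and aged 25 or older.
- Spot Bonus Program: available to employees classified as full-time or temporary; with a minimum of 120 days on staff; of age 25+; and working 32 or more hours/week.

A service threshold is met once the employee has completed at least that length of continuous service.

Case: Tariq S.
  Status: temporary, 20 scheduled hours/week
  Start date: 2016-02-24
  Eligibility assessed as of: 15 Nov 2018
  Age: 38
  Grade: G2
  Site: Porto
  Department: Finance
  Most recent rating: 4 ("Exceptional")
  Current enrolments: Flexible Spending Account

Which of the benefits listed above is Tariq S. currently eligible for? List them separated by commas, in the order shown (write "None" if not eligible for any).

Flexible Spending Account

Service from 2016-02-24 to 15 Nov 2018: 995 days.
Phone Allowance — status temporary ✗ (excluded) → not eligible.
Parking Benefit — status temporary ✗ (requires seasonal) → not eligible.
RSU Program — status temporary ✓; service 995 days ≥ 24 months (≈720 days) ✓; age 38 ≥ 18 ✓; not enrolled in Parking Benefit ✗ → not eligible.
Health Savings Account — status temporary ✗ (requires full-time or seasonal) → not eligible.
Paid Parental Leave — status temporary ✗ (excluded) → not eligible.
Flexible Spending Account — status temporary ✓; service 995 days ≥ 120 days ✓; grade G2 ≥ G2 ✓ → eligible.
Meal Allowance — service 995 days ≥ 30 days ✓; rating 4 ≥ 2 ✓; dept Finance ✗ → not eligible.
Spot Bonus Program — status temporary ✓; service 995 days ≥ 120 days ✓; age 38 ≥ 25 ✓; 20 hrs/wk < 32 ✗ → not eligible.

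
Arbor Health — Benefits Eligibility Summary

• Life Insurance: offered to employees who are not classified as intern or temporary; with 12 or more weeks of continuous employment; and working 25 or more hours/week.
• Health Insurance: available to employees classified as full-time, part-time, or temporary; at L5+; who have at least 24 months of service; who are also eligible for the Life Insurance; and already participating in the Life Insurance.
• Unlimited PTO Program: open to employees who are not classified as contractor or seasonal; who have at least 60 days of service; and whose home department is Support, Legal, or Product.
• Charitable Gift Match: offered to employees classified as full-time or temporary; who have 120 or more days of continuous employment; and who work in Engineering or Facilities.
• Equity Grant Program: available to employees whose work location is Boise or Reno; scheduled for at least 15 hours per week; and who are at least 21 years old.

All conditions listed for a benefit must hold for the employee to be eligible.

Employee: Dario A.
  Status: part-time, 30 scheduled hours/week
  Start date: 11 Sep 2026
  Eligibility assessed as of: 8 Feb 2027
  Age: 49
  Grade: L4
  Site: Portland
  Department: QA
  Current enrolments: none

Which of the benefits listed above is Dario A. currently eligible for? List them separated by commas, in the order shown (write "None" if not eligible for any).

Service from 11 Sep 2026 to 8 Feb 2027: 150 days.
Life Insurance — status part-time ✓ (not excluded); service 150 days ≥ 12 weeks (≈84 days) ✓; 30 hrs/wk ≥ 25 ✓ → eligible.
Health Insurance — status part-time ✓; grade L4 < L5 ✗ → not eligible.
Unlimited PTO Program — status part-time ✓ (not excluded); service 150 days ≥ 60 days ✓; dept QA ✗ → not eligible.
Charitable Gift Match — status part-time ✗ (requires full-time or temporary) → not eligible.
Equity Grant Program — site Portland ✗ (not Boise or Reno) → not eligible.

Life Insurance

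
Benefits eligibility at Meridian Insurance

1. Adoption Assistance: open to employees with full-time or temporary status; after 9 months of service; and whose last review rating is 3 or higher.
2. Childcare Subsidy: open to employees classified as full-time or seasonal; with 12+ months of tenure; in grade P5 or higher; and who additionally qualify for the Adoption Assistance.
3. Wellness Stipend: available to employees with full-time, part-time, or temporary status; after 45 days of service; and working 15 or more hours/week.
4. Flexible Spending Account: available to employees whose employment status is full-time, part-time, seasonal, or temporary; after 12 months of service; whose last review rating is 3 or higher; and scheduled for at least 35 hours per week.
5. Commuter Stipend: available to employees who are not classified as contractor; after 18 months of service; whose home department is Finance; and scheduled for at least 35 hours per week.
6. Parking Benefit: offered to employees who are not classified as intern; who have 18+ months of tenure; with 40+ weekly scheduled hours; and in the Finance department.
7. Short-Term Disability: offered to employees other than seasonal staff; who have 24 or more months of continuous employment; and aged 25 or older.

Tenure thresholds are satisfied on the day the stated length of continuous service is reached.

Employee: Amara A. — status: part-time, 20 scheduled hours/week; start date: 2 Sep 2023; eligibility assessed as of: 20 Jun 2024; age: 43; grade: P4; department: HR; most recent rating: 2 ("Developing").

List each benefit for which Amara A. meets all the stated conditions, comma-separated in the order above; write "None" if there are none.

Wellness Stipend

Service from 2 Sep 2023 to 20 Jun 2024: 292 days.
Adoption Assistance — status part-time ✗ (requires full-time or temporary) → not eligible.
Childcare Subsidy — status part-time ✗ (requires full-time or seasonal) → not eligible.
Wellness Stipend — status part-time ✓; service 292 days ≥ 45 days ✓; 20 hrs/wk ≥ 15 ✓ → eligible.
Flexible Spending Account — status part-time ✓; service 292 days < 12 months (≈360 days) ✗ → not eligible.
Commuter Stipend — status part-time ✓ (not excluded); service 292 days < 18 months (≈540 days) ✗ → not eligible.
Parking Benefit — status part-time ✓ (not excluded); service 292 days < 18 months (≈540 days) ✗ → not eligible.
Short-Term Disability — status part-time ✓ (not excluded); service 292 days < 24 months (≈720 days) ✗ → not eligible.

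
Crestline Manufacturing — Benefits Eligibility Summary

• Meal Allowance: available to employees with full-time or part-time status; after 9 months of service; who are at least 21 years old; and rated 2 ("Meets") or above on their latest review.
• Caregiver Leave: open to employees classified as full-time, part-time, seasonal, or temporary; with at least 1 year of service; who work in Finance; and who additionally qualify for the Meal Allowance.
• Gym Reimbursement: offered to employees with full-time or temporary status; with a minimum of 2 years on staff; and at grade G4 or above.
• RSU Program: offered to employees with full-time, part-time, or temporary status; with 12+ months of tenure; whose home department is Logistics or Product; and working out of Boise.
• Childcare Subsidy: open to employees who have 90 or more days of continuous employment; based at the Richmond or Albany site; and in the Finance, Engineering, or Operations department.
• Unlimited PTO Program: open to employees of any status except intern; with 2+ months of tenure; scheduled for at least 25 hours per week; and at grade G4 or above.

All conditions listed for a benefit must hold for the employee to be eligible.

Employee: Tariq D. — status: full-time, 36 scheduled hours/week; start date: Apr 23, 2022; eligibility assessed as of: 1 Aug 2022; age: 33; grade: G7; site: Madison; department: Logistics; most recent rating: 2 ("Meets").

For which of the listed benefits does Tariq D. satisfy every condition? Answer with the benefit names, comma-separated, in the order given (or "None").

Unlimited PTO Program

Service from Apr 23, 2022 to 1 Aug 2022: 100 days.
Meal Allowance — status full-time ✓; service 100 days < 9 months (≈270 days) ✗ → not eligible.
Caregiver Leave — status full-time ✓; service 100 days < 1 year (≈365 days) ✗ → not eligible.
Gym Reimbursement — status full-time ✓; service 100 days < 2 years (≈730 days) ✗ → not eligible.
RSU Program — status full-time ✓; service 100 days < 12 months (≈360 days) ✗ → not eligible.
Childcare Subsidy — service 100 days ≥ 90 days ✓; site Madison ✗ (not Richmond or Albany) → not eligible.
Unlimited PTO Program — status full-time ✓ (not excluded); service 100 days ≥ 2 months (≈60 days) ✓; 36 hrs/wk ≥ 25 ✓; grade G7 ≥ G4 ✓ → eligible.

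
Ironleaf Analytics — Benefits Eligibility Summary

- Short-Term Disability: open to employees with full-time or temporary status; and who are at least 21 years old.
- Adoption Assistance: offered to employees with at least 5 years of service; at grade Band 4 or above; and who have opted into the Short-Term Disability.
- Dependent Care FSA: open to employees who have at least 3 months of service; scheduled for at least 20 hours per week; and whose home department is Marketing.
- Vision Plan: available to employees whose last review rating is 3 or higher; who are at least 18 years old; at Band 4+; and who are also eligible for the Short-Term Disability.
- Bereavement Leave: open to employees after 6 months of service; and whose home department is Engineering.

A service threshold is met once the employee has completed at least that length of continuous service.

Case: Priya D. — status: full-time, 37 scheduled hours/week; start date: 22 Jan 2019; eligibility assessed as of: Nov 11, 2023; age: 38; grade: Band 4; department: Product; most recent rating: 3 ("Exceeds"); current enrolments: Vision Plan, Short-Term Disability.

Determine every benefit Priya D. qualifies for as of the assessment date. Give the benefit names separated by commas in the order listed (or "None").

Service from 22 Jan 2019 to Nov 11, 2023: 1754 days.
Short-Term Disability — status full-time ✓; age 38 ≥ 21 ✓ → eligible.
Adoption Assistance — service 1754 days < 5 years (≈1825 days) ✗ → not eligible.
Dependent Care FSA — service 1754 days ≥ 3 months (≈90 days) ✓; 37 hrs/wk ≥ 20 ✓; dept Product ✗ → not eligible.
Vision Plan — rating 3 ≥ 3 ✓; age 38 ≥ 18 ✓; grade Band 4 ≥ Band 4 ✓; eligible for Short-Term Disability ✓ → eligible.
Bereavement Leave — service 1754 days ≥ 6 months (≈180 days) ✓; dept Product ✗ → not eligible.

Short-Term Disability, Vision Plan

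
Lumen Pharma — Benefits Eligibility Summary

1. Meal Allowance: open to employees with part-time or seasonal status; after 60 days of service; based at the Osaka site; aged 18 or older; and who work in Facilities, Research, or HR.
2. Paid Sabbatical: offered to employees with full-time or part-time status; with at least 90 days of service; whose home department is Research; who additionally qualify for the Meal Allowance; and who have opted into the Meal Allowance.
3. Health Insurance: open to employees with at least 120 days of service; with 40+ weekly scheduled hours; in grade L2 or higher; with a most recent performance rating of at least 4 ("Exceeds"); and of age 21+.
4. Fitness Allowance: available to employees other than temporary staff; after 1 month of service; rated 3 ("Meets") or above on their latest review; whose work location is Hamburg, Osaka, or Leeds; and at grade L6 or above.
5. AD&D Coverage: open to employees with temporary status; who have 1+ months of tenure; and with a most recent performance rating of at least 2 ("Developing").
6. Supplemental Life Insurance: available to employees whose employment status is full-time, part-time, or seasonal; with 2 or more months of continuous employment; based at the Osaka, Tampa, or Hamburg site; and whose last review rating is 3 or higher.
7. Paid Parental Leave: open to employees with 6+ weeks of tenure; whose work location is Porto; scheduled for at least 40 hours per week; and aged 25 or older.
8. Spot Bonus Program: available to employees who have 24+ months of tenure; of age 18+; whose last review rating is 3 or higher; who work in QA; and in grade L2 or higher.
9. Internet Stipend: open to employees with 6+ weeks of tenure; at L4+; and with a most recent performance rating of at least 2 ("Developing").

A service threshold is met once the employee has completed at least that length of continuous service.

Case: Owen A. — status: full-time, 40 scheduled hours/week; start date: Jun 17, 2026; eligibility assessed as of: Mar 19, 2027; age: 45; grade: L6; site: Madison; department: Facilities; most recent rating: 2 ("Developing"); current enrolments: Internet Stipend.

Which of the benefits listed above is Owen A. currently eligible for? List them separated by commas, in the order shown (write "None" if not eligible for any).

Internet Stipend

Service from Jun 17, 2026 to Mar 19, 2027: 275 days.
Meal Allowance — status full-time ✗ (requires part-time or seasonal) → not eligible.
Paid Sabbatical — status full-time ✓; service 275 days ≥ 90 days ✓; dept Facilities ✗ → not eligible.
Health Insurance — service 275 days ≥ 120 days ✓; 40 hrs/wk ≥ 40 ✓; grade L6 ≥ L2 ✓; rating 2 < 4 ✗ → not eligible.
Fitness Allowance — status full-time ✓ (not excluded); service 275 days ≥ 1 month (≈30 days) ✓; rating 2 < 3 ✗ → not eligible.
AD&D Coverage — status full-time ✗ (requires temporary) → not eligible.
Supplemental Life Insurance — status full-time ✓; service 275 days ≥ 2 months (≈60 days) ✓; site Madison ✗ (not Osaka, Tampa, or Hamburg) → not eligible.
Paid Parental Leave — service 275 days ≥ 6 weeks (≈42 days) ✓; site Madison ✗ (not Porto) → not eligible.
Spot Bonus Program — service 275 days < 24 months (≈720 days) ✗ → not eligible.
Internet Stipend — service 275 days ≥ 6 weeks (≈42 days) ✓; grade L6 ≥ L4 ✓; rating 2 ≥ 2 ✓ → eligible.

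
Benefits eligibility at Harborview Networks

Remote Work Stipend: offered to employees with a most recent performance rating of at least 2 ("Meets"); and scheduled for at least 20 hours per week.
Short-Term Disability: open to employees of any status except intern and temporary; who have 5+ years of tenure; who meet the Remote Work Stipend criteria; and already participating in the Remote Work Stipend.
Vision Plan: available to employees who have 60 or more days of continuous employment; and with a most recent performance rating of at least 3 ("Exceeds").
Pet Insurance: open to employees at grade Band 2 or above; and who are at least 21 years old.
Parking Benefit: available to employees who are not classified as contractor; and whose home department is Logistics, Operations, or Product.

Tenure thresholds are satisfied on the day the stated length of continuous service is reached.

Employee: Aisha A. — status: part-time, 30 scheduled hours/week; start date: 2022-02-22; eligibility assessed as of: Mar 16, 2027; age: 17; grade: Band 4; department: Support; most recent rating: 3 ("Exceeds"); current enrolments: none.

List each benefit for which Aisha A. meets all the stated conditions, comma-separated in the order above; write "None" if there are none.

Remote Work Stipend, Vision Plan

Service from 2022-02-22 to Mar 16, 2027: 1848 days.
Remote Work Stipend — rating 3 ≥ 2 ✓; 30 hrs/wk ≥ 20 ✓ → eligible.
Short-Term Disability — status part-time ✓ (not excluded); service 1848 days ≥ 5 years (≈1825 days) ✓; eligible for Remote Work Stipend ✓; not enrolled in Remote Work Stipend ✗ → not eligible.
Vision Plan — service 1848 days ≥ 60 days ✓; rating 3 ≥ 3 ✓ → eligible.
Pet Insurance — grade Band 4 ≥ Band 2 ✓; age 17 < 21 ✗ → not eligible.
Parking Benefit — status part-time ✓ (not excluded); dept Support ✗ → not eligible.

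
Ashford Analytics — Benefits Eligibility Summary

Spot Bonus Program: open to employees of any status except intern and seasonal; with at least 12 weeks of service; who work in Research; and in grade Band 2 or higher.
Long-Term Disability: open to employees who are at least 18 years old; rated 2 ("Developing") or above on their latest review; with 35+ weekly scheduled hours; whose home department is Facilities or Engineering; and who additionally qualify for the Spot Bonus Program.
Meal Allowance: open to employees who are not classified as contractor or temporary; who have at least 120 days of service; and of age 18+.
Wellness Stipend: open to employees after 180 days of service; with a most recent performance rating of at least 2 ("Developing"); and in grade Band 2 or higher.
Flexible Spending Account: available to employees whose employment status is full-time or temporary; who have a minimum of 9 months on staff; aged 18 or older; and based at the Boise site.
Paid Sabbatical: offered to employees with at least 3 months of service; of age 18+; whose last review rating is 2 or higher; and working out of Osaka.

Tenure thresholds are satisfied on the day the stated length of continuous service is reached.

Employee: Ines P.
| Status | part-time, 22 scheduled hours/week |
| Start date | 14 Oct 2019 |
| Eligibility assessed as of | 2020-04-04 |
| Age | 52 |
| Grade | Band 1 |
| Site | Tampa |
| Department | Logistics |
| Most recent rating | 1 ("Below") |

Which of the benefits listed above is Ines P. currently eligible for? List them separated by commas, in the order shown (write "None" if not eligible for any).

Meal Allowance

Service from 14 Oct 2019 to 2020-04-04: 173 days.
Spot Bonus Program — status part-time ✓ (not excluded); service 173 days ≥ 12 weeks (≈84 days) ✓; dept Logistics ✗ → not eligible.
Long-Term Disability — age 52 ≥ 18 ✓; rating 1 < 2 ✗ → not eligible.
Meal Allowance — status part-time ✓ (not excluded); service 173 days ≥ 120 days ✓; age 52 ≥ 18 ✓ → eligible.
Wellness Stipend — service 173 days < 180 days ✗ → not eligible.
Flexible Spending Account — status part-time ✗ (requires full-time or temporary) → not eligible.
Paid Sabbatical — service 173 days ≥ 3 months (≈90 days) ✓; age 52 ≥ 18 ✓; rating 1 < 2 ✗ → not eligible.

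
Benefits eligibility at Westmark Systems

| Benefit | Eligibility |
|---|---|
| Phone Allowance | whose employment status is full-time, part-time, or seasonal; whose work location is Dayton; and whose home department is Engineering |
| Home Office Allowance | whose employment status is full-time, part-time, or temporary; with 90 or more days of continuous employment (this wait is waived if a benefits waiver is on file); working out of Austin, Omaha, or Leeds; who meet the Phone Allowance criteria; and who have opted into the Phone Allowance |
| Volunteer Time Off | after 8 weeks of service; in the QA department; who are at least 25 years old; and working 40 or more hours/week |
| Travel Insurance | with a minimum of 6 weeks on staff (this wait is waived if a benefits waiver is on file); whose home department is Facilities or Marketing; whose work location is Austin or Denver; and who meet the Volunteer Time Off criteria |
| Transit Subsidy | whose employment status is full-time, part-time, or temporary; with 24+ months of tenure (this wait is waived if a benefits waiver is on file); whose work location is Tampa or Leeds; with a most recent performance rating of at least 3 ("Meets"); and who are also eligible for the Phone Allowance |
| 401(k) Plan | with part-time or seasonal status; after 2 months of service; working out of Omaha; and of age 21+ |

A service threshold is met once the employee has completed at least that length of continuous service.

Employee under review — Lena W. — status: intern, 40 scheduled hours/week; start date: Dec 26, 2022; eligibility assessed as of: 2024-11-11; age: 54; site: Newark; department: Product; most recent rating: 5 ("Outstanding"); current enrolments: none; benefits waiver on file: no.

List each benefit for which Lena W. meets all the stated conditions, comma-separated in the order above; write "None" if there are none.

Service from Dec 26, 2022 to 2024-11-11: 686 days.
Phone Allowance — status intern ✗ (requires full-time, part-time, or seasonal) → not eligible.
Home Office Allowance — status intern ✗ (requires full-time, part-time, or temporary) → not eligible.
Volunteer Time Off — service 686 days ≥ 8 weeks (≈56 days) ✓; dept Product ✗ → not eligible.
Travel Insurance — no waiver, service 686 days ≥ 6 weeks (≈42 days) ✓; dept Product ✗ → not eligible.
Transit Subsidy — status intern ✗ (requires full-time, part-time, or temporary) → not eligible.
401(k) Plan — status intern ✗ (requires part-time or seasonal) → not eligible.

None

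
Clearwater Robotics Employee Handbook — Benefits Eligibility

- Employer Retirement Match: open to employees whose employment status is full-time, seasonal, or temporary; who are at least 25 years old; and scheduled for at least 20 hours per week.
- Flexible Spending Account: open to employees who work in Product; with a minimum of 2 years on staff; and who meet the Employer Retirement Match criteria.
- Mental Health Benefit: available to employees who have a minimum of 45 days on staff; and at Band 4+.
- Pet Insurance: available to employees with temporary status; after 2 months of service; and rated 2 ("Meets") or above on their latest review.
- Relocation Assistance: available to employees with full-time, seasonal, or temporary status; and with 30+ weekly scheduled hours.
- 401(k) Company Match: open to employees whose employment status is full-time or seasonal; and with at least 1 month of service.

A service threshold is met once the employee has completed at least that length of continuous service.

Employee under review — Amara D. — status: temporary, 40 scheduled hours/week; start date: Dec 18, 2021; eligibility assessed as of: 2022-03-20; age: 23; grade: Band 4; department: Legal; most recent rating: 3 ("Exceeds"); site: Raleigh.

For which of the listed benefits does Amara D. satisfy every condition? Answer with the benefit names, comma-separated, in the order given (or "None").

Mental Health Benefit, Pet Insurance, Relocation Assistance

Service from Dec 18, 2021 to 2022-03-20: 92 days.
Employer Retirement Match — status temporary ✓; age 23 < 25 ✗ → not eligible.
Flexible Spending Account — dept Legal ✗ → not eligible.
Mental Health Benefit — service 92 days ≥ 45 days ✓; grade Band 4 ≥ Band 4 ✓ → eligible.
Pet Insurance — status temporary ✓; service 92 days ≥ 2 months (≈60 days) ✓; rating 3 ≥ 2 ✓ → eligible.
Relocation Assistance — status temporary ✓; 40 hrs/wk ≥ 30 ✓ → eligible.
401(k) Company Match — status temporary ✗ (requires full-time or seasonal) → not eligible.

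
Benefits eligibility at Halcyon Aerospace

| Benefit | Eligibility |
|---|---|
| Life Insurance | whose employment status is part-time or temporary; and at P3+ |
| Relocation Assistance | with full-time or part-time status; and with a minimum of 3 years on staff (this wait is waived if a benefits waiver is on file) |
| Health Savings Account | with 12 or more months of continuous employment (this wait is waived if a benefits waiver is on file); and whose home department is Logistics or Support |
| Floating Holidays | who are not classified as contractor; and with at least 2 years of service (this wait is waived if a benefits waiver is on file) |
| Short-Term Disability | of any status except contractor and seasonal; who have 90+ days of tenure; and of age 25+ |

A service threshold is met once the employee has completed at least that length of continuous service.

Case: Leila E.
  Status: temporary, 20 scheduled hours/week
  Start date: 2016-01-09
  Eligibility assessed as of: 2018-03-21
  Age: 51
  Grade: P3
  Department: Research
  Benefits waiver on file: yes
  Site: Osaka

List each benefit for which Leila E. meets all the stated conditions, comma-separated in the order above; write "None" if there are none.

Life Insurance, Floating Holidays, Short-Term Disability

Service from 2016-01-09 to 2018-03-21: 802 days.
Life Insurance — status temporary ✓; grade P3 ≥ P3 ✓ → eligible.
Relocation Assistance — status temporary ✗ (requires full-time or part-time) → not eligible.
Health Savings Account — benefits waiver on file ✓; dept Research ✗ → not eligible.
Floating Holidays — status temporary ✓ (not excluded); benefits waiver on file ✓ → eligible.
Short-Term Disability — status temporary ✓ (not excluded); service 802 days ≥ 90 days ✓; age 51 ≥ 25 ✓ → eligible.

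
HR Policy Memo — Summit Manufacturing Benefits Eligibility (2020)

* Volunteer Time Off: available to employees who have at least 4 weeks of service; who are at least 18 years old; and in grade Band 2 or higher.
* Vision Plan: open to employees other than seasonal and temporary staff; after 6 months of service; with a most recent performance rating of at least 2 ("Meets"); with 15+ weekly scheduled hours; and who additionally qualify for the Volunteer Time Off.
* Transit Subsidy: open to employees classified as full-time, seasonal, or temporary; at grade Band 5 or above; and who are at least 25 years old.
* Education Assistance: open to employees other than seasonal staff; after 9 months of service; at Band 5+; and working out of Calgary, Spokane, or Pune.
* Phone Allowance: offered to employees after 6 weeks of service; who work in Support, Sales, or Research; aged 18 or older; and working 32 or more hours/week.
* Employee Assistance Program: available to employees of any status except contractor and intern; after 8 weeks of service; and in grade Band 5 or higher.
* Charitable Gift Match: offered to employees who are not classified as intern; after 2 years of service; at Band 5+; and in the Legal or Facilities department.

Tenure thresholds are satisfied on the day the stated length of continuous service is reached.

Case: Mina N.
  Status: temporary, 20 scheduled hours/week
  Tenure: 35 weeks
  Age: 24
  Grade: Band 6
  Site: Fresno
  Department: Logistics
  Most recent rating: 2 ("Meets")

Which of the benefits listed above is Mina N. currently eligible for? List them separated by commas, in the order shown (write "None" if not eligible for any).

Volunteer Time Off — service 35 weeks ≥ 4 weeks ✓; age 24 ≥ 18 ✓; grade Band 6 ≥ Band 2 ✓ → eligible.
Vision Plan — status temporary ✗ (excluded) → not eligible.
Transit Subsidy — status temporary ✓; grade Band 6 ≥ Band 5 ✓; age 24 < 25 ✗ → not eligible.
Education Assistance — status temporary ✓ (not excluded); service 35 weeks < 9 months (≈270 days) ✗ → not eligible.
Phone Allowance — service 35 weeks ≥ 6 weeks ✓; dept Logistics ✗ → not eligible.
Employee Assistance Program — status temporary ✓ (not excluded); service 35 weeks ≥ 8 weeks ✓; grade Band 6 ≥ Band 5 ✓ → eligible.
Charitable Gift Match — status temporary ✓ (not excluded); service 35 weeks < 2 years (≈730 days) ✗ → not eligible.

Volunteer Time Off, Employee Assistance Program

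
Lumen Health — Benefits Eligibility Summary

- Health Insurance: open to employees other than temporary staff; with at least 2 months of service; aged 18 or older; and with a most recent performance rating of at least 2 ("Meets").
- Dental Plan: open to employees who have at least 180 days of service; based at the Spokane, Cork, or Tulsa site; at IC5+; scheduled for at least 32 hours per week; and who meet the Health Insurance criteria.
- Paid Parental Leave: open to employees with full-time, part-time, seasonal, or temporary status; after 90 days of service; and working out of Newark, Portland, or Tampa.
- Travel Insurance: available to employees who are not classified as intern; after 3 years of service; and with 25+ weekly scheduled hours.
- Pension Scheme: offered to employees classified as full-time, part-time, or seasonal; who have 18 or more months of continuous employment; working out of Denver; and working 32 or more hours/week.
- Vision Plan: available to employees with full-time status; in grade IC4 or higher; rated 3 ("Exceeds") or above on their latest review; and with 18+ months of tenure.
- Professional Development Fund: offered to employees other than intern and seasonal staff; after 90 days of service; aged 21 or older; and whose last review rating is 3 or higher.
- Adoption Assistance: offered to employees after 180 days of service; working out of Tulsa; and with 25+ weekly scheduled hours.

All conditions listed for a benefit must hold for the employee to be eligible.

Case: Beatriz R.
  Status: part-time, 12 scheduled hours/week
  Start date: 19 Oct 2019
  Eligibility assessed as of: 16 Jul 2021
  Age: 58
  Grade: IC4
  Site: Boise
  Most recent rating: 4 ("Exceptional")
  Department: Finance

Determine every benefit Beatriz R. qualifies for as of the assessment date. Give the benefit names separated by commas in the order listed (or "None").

Health Insurance, Professional Development Fund

Service from 19 Oct 2019 to 16 Jul 2021: 636 days.
Health Insurance — status part-time ✓ (not excluded); service 636 days ≥ 2 months (≈60 days) ✓; age 58 ≥ 18 ✓; rating 4 ≥ 2 ✓ → eligible.
Dental Plan — service 636 days ≥ 180 days ✓; site Boise ✗ (not Spokane, Cork, or Tulsa) → not eligible.
Paid Parental Leave — status part-time ✓; service 636 days ≥ 90 days ✓; site Boise ✗ (not Newark, Portland, or Tampa) → not eligible.
Travel Insurance — status part-time ✓ (not excluded); service 636 days < 3 years (≈1095 days) ✗ → not eligible.
Pension Scheme — status part-time ✓; service 636 days ≥ 18 months (≈540 days) ✓; site Boise ✗ (not Denver) → not eligible.
Vision Plan — status part-time ✗ (requires full-time) → not eligible.
Professional Development Fund — status part-time ✓ (not excluded); service 636 days ≥ 90 days ✓; age 58 ≥ 21 ✓; rating 4 ≥ 3 ✓ → eligible.
Adoption Assistance — service 636 days ≥ 180 days ✓; site Boise ✗ (not Tulsa) → not eligible.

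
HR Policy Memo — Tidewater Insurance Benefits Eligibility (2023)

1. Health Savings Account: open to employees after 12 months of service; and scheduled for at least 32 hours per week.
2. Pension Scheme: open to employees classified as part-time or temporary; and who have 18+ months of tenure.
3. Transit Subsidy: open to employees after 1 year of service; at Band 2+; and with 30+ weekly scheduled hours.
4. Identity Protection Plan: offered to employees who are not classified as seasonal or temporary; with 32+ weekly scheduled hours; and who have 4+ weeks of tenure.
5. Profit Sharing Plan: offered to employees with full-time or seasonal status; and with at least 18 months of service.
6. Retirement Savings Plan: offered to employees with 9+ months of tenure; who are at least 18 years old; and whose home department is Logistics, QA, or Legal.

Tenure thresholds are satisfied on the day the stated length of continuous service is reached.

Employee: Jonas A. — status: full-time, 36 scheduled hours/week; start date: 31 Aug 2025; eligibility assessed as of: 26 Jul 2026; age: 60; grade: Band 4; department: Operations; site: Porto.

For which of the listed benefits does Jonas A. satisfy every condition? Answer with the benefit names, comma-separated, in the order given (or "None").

Identity Protection Plan

Service from 31 Aug 2025 to 26 Jul 2026: 329 days.
Health Savings Account — service 329 days < 12 months (≈360 days) ✗ → not eligible.
Pension Scheme — status full-time ✗ (requires part-time or temporary) → not eligible.
Transit Subsidy — service 329 days < 1 year (≈365 days) ✗ → not eligible.
Identity Protection Plan — status full-time ✓ (not excluded); 36 hrs/wk ≥ 32 ✓; service 329 days ≥ 4 weeks (≈28 days) ✓ → eligible.
Profit Sharing Plan — status full-time ✓; service 329 days < 18 months (≈540 days) ✗ → not eligible.
Retirement Savings Plan — service 329 days ≥ 9 months (≈270 days) ✓; age 60 ≥ 18 ✓; dept Operations ✗ → not eligible.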